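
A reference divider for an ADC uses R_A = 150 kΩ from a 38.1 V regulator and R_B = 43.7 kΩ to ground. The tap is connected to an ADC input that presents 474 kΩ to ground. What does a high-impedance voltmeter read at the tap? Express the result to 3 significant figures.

The load sits in parallel with R_B: R_B‖R_L = (43.7 × 474) / (43.7 + 474) = 40.01 kΩ.
V_out = 38.1 × 40.01 / (150 + 40.01) = 38.1 × 40.01/190.0 = 8.02 V.
(Unloaded it would have been 8.60 V.)

V_out ≈ 8.02 V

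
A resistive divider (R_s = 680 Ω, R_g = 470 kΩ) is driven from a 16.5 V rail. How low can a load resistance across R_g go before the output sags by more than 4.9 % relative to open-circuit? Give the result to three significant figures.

R_L(min) ≈ 13.2 kΩ

Output resistance R_th = R_s‖R_g = (680 × 470000)/470700 = 679.0 Ω.
The fractional drop is R_th/(R_th + R_L); requiring this ≤ 0.0490 gives R_L ≥ R_th(1/0.0490 − 1) = 679.0 × 19.41 = 13.2 kΩ.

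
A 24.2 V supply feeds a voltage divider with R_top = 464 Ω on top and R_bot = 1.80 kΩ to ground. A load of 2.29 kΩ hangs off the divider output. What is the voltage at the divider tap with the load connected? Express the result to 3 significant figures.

V_out ≈ 16.6 V

The load sits in parallel with R_bot: R_bot‖R_L = (1800 × 2290) / (1800 + 2290) = 1008 Ω.
V_out = 24.2 × 1008 / (464 + 1008) = 24.2 × 1008/1472 = 16.6 V.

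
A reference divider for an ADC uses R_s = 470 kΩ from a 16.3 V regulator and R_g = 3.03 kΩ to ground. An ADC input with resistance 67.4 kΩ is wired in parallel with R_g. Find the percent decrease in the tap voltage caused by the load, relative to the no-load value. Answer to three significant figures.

4.28 %

The divider's output (Thévenin) resistance is R_s‖R_g = 3.011 kΩ.
Fractional drop under load = R_th/(R_th + R_L) = 3.011 / (3.011 + 67.4) = 0.04276.
So the output falls by 4.28 %.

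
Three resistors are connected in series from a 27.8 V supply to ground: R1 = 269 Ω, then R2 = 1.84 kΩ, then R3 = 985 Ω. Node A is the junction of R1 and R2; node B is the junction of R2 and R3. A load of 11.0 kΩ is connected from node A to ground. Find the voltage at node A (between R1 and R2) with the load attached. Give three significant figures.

V ≈ 24.8 V

Below node A the series string R2+R3 = 2825 Ω sits in parallel with the 11000 Ω load: 2248 Ω.
V_A = 27.8 × 2248/(269 + 2248) = 24.8 V.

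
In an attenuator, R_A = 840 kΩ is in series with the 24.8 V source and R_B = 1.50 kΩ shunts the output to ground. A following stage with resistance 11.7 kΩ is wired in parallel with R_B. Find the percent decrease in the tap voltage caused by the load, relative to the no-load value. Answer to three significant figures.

Unloaded V = 24.8 × 1.50/841.5 = 0.044207 V.
Loaded: R_B‖R_L = 1.330 kΩ, giving V = 24.8 × 1.330/841.3 = 0.039191 V.
Drop = (0.044207 − 0.039191) / 0.044207 = 11.3 %.

11.3 %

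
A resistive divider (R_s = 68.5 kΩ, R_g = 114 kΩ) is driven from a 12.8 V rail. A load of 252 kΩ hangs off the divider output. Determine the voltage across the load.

V_out ≈ 6.84 V

The load sits in parallel with R_g: R_g‖R_L = (114 × 252) / (114 + 252) = 78.49 kΩ.
V_out = 12.8 × 78.49 / (68.5 + 78.49) = 12.8 × 78.49/147.0 = 6.84 V.
(Unloaded it would have been 8.00 V.)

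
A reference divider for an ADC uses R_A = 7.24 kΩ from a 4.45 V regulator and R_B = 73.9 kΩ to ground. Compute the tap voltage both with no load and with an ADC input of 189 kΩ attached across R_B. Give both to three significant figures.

Unloaded: 4.05 V; loaded: 3.92 V

Open-circuit: V = 4.45 × 73.9/(7.24 + 73.9) = 4.05 V.
With the load, R_B becomes R_B‖R_L = 53.13 kΩ, so V = 4.45 × 53.13/60.37 = 3.92 V.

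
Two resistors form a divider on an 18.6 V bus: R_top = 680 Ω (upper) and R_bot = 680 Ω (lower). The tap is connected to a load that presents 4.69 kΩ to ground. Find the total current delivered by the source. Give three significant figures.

I ≈ 14.6 mA

R_bot‖R_L = 593.9 Ω, so the source sees R_top + R_bot‖R_L = 1274 Ω.
I = 18.6 V / 1274 Ω = 14.6 mA.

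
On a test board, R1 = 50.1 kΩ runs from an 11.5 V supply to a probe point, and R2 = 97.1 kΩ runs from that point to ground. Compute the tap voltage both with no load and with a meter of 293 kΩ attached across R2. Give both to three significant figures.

Unloaded: 7.59 V; loaded: 6.82 V

Open-circuit: V = 11.5 × 97.1/(50.1 + 97.1) = 7.59 V.
With the load, R2 becomes R2‖R_L = 72.93 kΩ, so V = 11.5 × 72.93/123.0 = 6.82 V.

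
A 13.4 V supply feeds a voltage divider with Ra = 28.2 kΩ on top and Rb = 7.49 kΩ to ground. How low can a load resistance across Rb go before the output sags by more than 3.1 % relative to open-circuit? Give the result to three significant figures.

R_L(min) ≈ 185 kΩ

Output resistance R_th = Ra‖Rb = (28.2 × 7.49)/35.69 = 5.918 kΩ.
The fractional drop is R_th/(R_th + R_L); requiring this ≤ 0.0310 gives R_L ≥ R_th(1/0.0310 − 1) = 5.918 × 31.26 = 185 kΩ.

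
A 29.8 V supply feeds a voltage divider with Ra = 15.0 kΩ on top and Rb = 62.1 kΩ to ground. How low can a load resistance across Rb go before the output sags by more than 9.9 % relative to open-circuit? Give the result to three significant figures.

R_L(min) ≈ 110 kΩ

Output resistance R_th = Ra‖Rb = (15.0 × 62.1)/77.10 = 12.08 kΩ.
The fractional drop is R_th/(R_th + R_L); requiring this ≤ 0.0990 gives R_L ≥ R_th(1/0.0990 − 1) = 12.08 × 9.101 = 110 kΩ.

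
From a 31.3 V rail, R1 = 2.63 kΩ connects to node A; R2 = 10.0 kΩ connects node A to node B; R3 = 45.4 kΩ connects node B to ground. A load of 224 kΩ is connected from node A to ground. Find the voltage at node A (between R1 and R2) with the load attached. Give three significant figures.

Below node A the series string R2+R3 = 55.40 kΩ sits in parallel with the 224 kΩ load: 44.42 kΩ.
V_A = 31.3 × 44.42/(2.63 + 44.42) = 29.6 V.

V ≈ 29.6 V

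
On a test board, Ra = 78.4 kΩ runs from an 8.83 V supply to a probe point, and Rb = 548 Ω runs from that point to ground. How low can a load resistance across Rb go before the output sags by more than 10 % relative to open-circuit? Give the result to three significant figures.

R_L(min) ≈ 4.90 kΩ

Output resistance R_th = Ra‖Rb = (78400 × 548)/78950 = 544.2 Ω.
The fractional drop is R_th/(R_th + R_L); requiring this ≤ 0.100 gives R_L ≥ R_th(1/0.100 − 1) = 544.2 × 9.000 = 4.90 kΩ.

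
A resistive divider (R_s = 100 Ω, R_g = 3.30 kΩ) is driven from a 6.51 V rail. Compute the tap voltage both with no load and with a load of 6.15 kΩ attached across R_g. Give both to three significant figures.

Unloaded: 6.32 V; loaded: 6.22 V

Open-circuit: V = 6.51 × 3300/(100 + 3300) = 6.32 V.
With the load, R_g becomes R_g‖R_L = 2148 Ω, so V = 6.51 × 2148/2248 = 6.22 V.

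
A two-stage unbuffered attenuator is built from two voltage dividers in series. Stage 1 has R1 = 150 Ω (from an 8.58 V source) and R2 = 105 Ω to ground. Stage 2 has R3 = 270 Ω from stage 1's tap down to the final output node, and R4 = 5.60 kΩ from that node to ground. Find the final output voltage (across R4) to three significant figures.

Stage 2 presents R3+R4 = 5870 Ω as a load on stage 1's tap.
Stage 1's lower leg becomes R2‖(R3+R4) = 103.2 Ω, so V_mid = 8.58 × 103.2/253.2 = 3.496 V.
Stage 2 is itself unloaded: V_out = V_mid × R4/(R3+R4) = 3.496 × 5600/5870 = 3.34 V.

V_out ≈ 3.34 V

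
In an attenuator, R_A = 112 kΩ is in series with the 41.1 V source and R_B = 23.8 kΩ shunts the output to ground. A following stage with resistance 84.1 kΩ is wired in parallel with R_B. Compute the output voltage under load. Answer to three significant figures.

V_out ≈ 5.84 V

The load sits in parallel with R_B: R_B‖R_L = (23.8 × 84.1) / (23.8 + 84.1) = 18.55 kΩ.
V_out = 41.1 × 18.55 / (112 + 18.55) = 41.1 × 18.55/130.6 = 5.84 V.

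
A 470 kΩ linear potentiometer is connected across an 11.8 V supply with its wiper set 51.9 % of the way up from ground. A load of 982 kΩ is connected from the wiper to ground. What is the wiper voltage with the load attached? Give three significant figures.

V ≈ 5.47 V

The wiper splits the pot into (1−α)R = 226.1 kΩ above and αR = 243.9 kΩ below.
Lower section ‖ load = 195.4 kΩ.
V_wiper = 11.8 × 195.4/(226.1 + 195.4) = 5.47 V.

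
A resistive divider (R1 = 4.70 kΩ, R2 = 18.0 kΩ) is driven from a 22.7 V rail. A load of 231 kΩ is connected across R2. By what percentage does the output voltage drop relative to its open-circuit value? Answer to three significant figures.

The divider's output (Thévenin) resistance is R1‖R2 = 3.727 kΩ.
Fractional drop under load = R_th/(R_th + R_L) = 3.727 / (3.727 + 231) = 0.01588.
So the output falls by 1.59 %.

1.59 %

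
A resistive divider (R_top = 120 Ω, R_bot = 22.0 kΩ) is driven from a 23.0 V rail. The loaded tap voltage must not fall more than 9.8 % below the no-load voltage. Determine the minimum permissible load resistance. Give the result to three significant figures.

Output resistance R_th = R_top‖R_bot = (120 × 22000)/22120 = 119.3 Ω.
The fractional drop is R_th/(R_th + R_L); requiring this ≤ 0.0980 gives R_L ≥ R_th(1/0.0980 − 1) = 119.3 × 9.204 = 1.10 kΩ.

R_L(min) ≈ 1.10 kΩ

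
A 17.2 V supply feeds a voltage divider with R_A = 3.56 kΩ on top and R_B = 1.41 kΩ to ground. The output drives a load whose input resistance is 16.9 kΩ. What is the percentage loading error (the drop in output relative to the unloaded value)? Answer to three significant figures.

5.64 %

The divider's output (Thévenin) resistance is R_A‖R_B = 1.010 kΩ.
Fractional drop under load = R_th/(R_th + R_L) = 1.010 / (1.010 + 16.9) = 0.05639.
So the output falls by 5.64 %.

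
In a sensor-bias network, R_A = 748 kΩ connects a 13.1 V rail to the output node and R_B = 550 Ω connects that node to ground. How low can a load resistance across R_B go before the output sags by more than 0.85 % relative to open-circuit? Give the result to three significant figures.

Output resistance R_th = R_A‖R_B = (748000 × 550)/748600 = 549.6 Ω.
The fractional drop is R_th/(R_th + R_L); requiring this ≤ 0.00850 gives R_L ≥ R_th(1/0.00850 − 1) = 549.6 × 116.6 = 64.1 kΩ.

R_L(min) ≈ 64.1 kΩ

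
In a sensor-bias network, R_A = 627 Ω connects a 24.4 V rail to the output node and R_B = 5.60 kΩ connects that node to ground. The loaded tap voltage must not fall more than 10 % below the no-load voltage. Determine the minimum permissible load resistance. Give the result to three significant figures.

Output resistance R_th = R_A‖R_B = (627 × 5600)/6227 = 563.9 Ω.
The fractional drop is R_th/(R_th + R_L); requiring this ≤ 0.100 gives R_L ≥ R_th(1/0.100 − 1) = 563.9 × 9.000 = 5.07 kΩ.

R_L(min) ≈ 5.07 kΩ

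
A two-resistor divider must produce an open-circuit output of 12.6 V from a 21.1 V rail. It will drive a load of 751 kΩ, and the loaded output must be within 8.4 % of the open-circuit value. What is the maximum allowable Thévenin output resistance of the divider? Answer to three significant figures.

Loading drop = R_th/(R_th + R_L) ≤ 0.0840, so R_th ≤ R_L · ε/(1−ε) = 751 kΩ × 0.0840/0.9160 = 68.9 kΩ.
(Any R1, R2 with R2/(R1+R2) = 0.597 and R1‖R2 ≤ 68.9 kΩ will meet the spec.)

R_th ≤ 68.9 kΩ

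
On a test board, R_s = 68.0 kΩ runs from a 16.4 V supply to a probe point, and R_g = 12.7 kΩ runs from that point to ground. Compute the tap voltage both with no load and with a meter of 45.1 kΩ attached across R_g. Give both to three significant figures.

Open-circuit: V = 16.4 × 12.7/(68.0 + 12.7) = 2.58 V.
With the load, R_g becomes R_g‖R_L = 9.910 kΩ, so V = 16.4 × 9.910/77.91 = 2.09 V.

Unloaded: 2.58 V; loaded: 2.09 V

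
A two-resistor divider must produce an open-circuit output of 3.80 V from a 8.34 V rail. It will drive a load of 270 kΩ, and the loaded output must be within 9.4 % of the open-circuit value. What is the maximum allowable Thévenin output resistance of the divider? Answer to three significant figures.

Loading drop = R_th/(R_th + R_L) ≤ 0.0940, so R_th ≤ R_L · ε/(1−ε) = 270 kΩ × 0.0940/0.9060 = 28.0 kΩ.

R_th ≤ 28.0 kΩ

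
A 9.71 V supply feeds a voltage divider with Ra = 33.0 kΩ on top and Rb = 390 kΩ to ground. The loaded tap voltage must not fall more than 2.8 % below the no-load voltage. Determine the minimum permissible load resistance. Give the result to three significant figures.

R_L(min) ≈ 1.06 MΩ

Output resistance R_th = Ra‖Rb = (33.0 × 390)/423.0 = 30.43 kΩ.
The fractional drop is R_th/(R_th + R_L); requiring this ≤ 0.0280 gives R_L ≥ R_th(1/0.0280 − 1) = 30.43 × 34.71 = 1.06 MΩ.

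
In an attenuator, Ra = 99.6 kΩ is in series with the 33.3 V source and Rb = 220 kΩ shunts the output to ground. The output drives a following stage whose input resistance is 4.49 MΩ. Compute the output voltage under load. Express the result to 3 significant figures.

V_out ≈ 22.6 V

The load sits in parallel with Rb: Rb‖R_L = (220 × 4490) / (220 + 4490) = 209.7 kΩ.
V_out = 33.3 × 209.7 / (99.6 + 209.7) = 33.3 × 209.7/309.3 = 22.6 V.
(Unloaded it would have been 22.9 V.)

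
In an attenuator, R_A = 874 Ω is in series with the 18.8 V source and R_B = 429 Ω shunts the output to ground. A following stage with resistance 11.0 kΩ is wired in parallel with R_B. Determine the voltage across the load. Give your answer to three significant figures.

V_out ≈ 6.03 V

The load sits in parallel with R_B: R_B‖R_L = (429 × 11000) / (429 + 11000) = 412.9 Ω.
V_out = 18.8 × 412.9 / (874 + 412.9) = 18.8 × 412.9/1287 = 6.03 V.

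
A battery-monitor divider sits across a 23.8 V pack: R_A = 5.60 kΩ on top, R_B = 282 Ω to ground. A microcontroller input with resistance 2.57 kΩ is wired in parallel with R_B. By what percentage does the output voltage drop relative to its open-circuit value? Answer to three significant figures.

The divider's output (Thévenin) resistance is R_A‖R_B = 268.5 Ω.
Fractional drop under load = R_th/(R_th + R_L) = 268.5 / (268.5 + 2570) = 0.09459.
So the output falls by 9.46 %.

9.46 %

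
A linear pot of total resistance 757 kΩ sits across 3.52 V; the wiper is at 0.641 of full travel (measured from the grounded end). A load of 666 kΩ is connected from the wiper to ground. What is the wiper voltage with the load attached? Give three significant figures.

The wiper splits the pot into (1−α)R = 271.8 kΩ above and αR = 485.2 kΩ below.
Lower section ‖ load = 280.7 kΩ.
V_wiper = 3.52 × 280.7/(271.8 + 280.7) = 1.79 V.

V ≈ 1.79 V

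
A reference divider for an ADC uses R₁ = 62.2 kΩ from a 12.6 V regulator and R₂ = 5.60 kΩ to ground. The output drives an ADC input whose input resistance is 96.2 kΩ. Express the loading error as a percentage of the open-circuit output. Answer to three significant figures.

The divider's output (Thévenin) resistance is R₁‖R₂ = 5.137 kΩ.
Fractional drop under load = R_th/(R_th + R_L) = 5.137 / (5.137 + 96.2) = 0.05070.
So the output falls by 5.07 %.

5.07 %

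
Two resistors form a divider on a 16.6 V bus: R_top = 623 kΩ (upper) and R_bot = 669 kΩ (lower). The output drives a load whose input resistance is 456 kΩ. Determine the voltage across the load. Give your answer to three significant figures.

The load sits in parallel with R_bot: R_bot‖R_L = (669 × 456) / (669 + 456) = 271.2 kΩ.
V_out = 16.6 × 271.2 / (623 + 271.2) = 16.6 × 271.2/894.2 = 5.03 V.

V_out ≈ 5.03 V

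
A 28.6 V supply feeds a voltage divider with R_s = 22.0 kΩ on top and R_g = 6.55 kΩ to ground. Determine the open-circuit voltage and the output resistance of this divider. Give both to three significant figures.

V_th is the open-circuit tap voltage: 28.6 × 6.55/(22.0 + 6.55) = 6.56 V.
With the supply zeroed, R_s and R_g appear in parallel from the tap: R_th = R_s‖R_g = (22.0 × 6.55)/28.55 = 5.05 kΩ.

V_th = 6.56 V, R_th = 5.05 kΩ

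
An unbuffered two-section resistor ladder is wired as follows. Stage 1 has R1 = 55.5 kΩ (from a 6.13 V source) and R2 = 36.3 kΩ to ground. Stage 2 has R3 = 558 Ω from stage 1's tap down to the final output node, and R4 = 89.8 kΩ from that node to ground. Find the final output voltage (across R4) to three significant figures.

Stage 2 presents R3+R4 = 90360 Ω as a load on stage 1's tap.
Stage 1's lower leg becomes R2‖(R3+R4) = 25900 Ω, so V_mid = 6.13 × 25900/81400 = 1.950 V.
Stage 2 is itself unloaded: V_out = V_mid × R4/(R3+R4) = 1.950 × 89800/90360 = 1.94 V.

V_out ≈ 1.94 V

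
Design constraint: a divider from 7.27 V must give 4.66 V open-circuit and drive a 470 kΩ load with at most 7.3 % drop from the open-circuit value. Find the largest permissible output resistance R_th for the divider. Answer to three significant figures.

Loading drop = R_th/(R_th + R_L) ≤ 0.0730, so R_th ≤ R_L · ε/(1−ε) = 470 kΩ × 0.0730/0.9270 = 37.0 kΩ.

R_th ≤ 37.0 kΩ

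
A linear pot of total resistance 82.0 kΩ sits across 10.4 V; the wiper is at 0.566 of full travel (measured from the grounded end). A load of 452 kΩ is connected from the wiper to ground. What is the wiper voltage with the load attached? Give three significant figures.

The wiper splits the pot into (1−α)R = 35.59 kΩ above and αR = 46.41 kΩ below.
Lower section ‖ load = 42.09 kΩ.
V_wiper = 10.4 × 42.09/(35.59 + 42.09) = 5.64 V.

V ≈ 5.64 V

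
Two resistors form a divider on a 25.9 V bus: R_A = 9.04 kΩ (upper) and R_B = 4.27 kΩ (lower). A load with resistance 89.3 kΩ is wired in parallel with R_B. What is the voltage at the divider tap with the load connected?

The load sits in parallel with R_B: R_B‖R_L = (4.27 × 89.3) / (4.27 + 89.3) = 4.075 kΩ.
V_out = 25.9 × 4.075 / (9.04 + 4.075) = 25.9 × 4.075/13.12 = 8.05 V.

V_out ≈ 8.05 V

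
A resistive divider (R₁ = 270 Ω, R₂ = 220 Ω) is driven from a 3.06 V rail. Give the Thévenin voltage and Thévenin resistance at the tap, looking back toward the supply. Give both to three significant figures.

V_th is the open-circuit tap voltage: 3.06 × 220/(270 + 220) = 1.37 V.
With the supply zeroed, R₁ and R₂ appear in parallel from the tap: R_th = R₁‖R₂ = (270 × 220)/490.0 = 121 Ω.

V_th = 1.37 V, R_th = 121 Ω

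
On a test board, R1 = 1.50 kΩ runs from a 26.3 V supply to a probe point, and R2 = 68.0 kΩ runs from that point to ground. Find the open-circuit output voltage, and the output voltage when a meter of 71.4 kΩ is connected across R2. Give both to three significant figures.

Unloaded: 25.7 V; loaded: 25.2 V

Open-circuit: V = 26.3 × 68.0/(1.50 + 68.0) = 25.7 V.
With the load, R2 becomes R2‖R_L = 34.83 kΩ, so V = 26.3 × 34.83/36.33 = 25.2 V.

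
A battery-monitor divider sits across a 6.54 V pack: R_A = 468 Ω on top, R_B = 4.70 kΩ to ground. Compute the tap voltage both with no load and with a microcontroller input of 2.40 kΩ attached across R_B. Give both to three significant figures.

Open-circuit: V = 6.54 × 4700/(468 + 4700) = 5.95 V.
With the load, R_B becomes R_B‖R_L = 1589 Ω, so V = 6.54 × 1589/2057 = 5.05 V.

Unloaded: 5.95 V; loaded: 5.05 V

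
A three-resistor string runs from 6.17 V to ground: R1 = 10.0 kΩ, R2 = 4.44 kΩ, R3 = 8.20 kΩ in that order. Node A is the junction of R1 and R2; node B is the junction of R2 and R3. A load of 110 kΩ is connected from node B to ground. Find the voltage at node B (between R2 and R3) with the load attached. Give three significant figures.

V ≈ 2.13 V

At node B, R3 is in parallel with the load: R3‖R_L = 7.631 kΩ.
Below node A the resistance is R2 + (R3‖R_L) = 12.07 kΩ, so V_A = 6.17 × 12.07/22.07 = 3.374 V.
Then V_B = V_A × (R3‖R_L)/(R2 + R3‖R_L) = 3.374 × 7.631/12.07 = 2.13 V.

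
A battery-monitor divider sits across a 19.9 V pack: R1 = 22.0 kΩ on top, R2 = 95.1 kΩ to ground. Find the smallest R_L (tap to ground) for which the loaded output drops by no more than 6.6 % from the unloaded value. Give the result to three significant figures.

Output resistance R_th = R1‖R2 = (22.0 × 95.1)/117.1 = 17.87 kΩ.
The fractional drop is R_th/(R_th + R_L); requiring this ≤ 0.0660 gives R_L ≥ R_th(1/0.0660 − 1) = 17.87 × 14.15 = 253 kΩ.

R_L(min) ≈ 253 kΩ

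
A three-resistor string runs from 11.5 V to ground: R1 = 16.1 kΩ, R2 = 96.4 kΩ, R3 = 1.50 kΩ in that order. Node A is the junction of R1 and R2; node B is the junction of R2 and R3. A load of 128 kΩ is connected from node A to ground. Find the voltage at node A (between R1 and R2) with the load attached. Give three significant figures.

Below node A the series string R2+R3 = 97.90 kΩ sits in parallel with the 128 kΩ load: 55.47 kΩ.
V_A = 11.5 × 55.47/(16.1 + 55.47) = 8.91 V.

V ≈ 8.91 V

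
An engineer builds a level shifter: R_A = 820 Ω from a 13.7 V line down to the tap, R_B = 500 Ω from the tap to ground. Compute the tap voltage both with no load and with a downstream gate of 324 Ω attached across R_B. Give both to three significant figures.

Unloaded: 5.19 V; loaded: 2.65 V

Open-circuit: V = 13.7 × 500/(820 + 500) = 5.19 V.
With the load, R_B becomes R_B‖R_L = 196.6 Ω, so V = 13.7 × 196.6/1017 = 2.65 V.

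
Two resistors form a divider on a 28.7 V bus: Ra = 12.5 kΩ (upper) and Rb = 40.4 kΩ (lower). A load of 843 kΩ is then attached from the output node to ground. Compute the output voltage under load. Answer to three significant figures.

V_out ≈ 21.7 V

The load sits in parallel with Rb: Rb‖R_L = (40.4 × 843) / (40.4 + 843) = 38.55 kΩ.
V_out = 28.7 × 38.55 / (12.5 + 38.55) = 28.7 × 38.55/51.05 = 21.7 V.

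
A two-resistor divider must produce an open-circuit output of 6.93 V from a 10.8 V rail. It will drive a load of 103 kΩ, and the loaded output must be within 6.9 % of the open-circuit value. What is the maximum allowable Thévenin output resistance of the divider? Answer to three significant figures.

R_th ≤ 7.63 kΩ

Loading drop = R_th/(R_th + R_L) ≤ 0.0690, so R_th ≤ R_L · ε/(1−ε) = 103 kΩ × 0.0690/0.9310 = 7.63 kΩ.
(Any R1, R2 with R2/(R1+R2) = 0.642 and R1‖R2 ≤ 7.63 kΩ will meet the spec.)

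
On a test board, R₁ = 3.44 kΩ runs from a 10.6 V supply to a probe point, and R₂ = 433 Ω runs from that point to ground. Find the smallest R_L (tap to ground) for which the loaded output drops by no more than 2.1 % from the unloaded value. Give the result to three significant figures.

Output resistance R_th = R₁‖R₂ = (3440 × 433)/3873 = 384.6 Ω.
The fractional drop is R_th/(R_th + R_L); requiring this ≤ 0.0210 gives R_L ≥ R_th(1/0.0210 − 1) = 384.6 × 46.62 = 17.9 kΩ.

R_L(min) ≈ 17.9 kΩ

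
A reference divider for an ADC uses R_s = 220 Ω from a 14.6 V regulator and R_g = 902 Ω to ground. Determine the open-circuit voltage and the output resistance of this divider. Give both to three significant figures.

V_th is the open-circuit tap voltage: 14.6 × 902/(220 + 902) = 11.7 V.
With the supply zeroed, R_s and R_g appear in parallel from the tap: R_th = R_s‖R_g = (220 × 902)/1122 = 177 Ω.

V_th = 11.7 V, R_th = 177 Ω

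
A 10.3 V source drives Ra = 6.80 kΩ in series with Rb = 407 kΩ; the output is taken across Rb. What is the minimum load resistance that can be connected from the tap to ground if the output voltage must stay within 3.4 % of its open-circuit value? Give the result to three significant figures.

Output resistance R_th = Ra‖Rb = (6.80 × 407)/413.8 = 6.688 kΩ.
The fractional drop is R_th/(R_th + R_L); requiring this ≤ 0.0340 gives R_L ≥ R_th(1/0.0340 − 1) = 6.688 × 28.41 = 190 kΩ.

R_L(min) ≈ 190 kΩ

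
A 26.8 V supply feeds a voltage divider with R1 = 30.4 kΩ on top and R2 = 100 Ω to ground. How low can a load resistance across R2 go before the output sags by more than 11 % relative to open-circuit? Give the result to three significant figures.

R_L(min) ≈ 806 Ω

Output resistance R_th = R1‖R2 = (30400 × 100)/30500 = 99.67 Ω.
The fractional drop is R_th/(R_th + R_L); requiring this ≤ 0.110 gives R_L ≥ R_th(1/0.110 − 1) = 99.67 × 8.091 = 806 Ω.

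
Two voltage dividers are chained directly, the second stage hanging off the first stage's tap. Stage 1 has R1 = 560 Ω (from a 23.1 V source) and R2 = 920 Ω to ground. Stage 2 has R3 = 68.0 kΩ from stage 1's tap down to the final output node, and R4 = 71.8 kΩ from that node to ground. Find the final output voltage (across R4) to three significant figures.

Stage 2 presents R3+R4 = 139800 Ω as a load on stage 1's tap.
Stage 1's lower leg becomes R2‖(R3+R4) = 914.0 Ω, so V_mid = 23.1 × 914.0/1474 = 14.32 V.
Stage 2 is itself unloaded: V_out = V_mid × R4/(R3+R4) = 14.32 × 71800/139800 = 7.36 V.

V_out ≈ 7.36 V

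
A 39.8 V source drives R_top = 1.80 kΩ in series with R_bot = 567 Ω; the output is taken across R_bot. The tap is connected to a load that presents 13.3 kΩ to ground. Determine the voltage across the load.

V_out ≈ 9.23 V

The load sits in parallel with R_bot: R_bot‖R_L = (567 × 13300) / (567 + 13300) = 543.8 Ω.
V_out = 39.8 × 543.8 / (1800 + 543.8) = 39.8 × 543.8/2344 = 9.23 V.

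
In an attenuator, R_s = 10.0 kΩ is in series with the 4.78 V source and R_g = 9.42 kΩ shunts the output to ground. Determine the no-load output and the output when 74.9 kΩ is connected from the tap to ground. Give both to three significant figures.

Open-circuit: V = 4.78 × 9.42/(10.0 + 9.42) = 2.32 V.
With the load, R_g becomes R_g‖R_L = 8.368 kΩ, so V = 4.78 × 8.368/18.37 = 2.18 V.

Unloaded: 2.32 V; loaded: 2.18 V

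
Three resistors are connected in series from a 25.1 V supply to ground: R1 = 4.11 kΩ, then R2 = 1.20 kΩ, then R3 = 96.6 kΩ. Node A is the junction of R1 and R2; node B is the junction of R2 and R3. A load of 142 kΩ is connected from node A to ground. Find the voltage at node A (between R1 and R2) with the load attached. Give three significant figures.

V ≈ 23.4 V

Below node A the series string R2+R3 = 97.80 kΩ sits in parallel with the 142 kΩ load: 57.91 kΩ.
V_A = 25.1 × 57.91/(4.11 + 57.91) = 23.4 V.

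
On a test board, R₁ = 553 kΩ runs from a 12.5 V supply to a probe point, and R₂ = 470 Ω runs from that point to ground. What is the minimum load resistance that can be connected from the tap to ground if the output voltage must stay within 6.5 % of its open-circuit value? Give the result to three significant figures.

Output resistance R_th = R₁‖R₂ = (553000 × 470)/553500 = 469.6 Ω.
The fractional drop is R_th/(R_th + R_L); requiring this ≤ 0.0650 gives R_L ≥ R_th(1/0.0650 − 1) = 469.6 × 14.38 = 6.76 kΩ.

R_L(min) ≈ 6.76 kΩ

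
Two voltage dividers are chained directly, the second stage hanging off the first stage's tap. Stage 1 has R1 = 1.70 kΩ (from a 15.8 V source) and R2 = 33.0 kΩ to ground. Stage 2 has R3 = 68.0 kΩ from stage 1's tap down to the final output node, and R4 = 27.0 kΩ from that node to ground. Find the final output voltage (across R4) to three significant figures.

Stage 2 presents R3+R4 = 95.00 kΩ as a load on stage 1's tap.
Stage 1's lower leg becomes R2‖(R3+R4) = 24.49 kΩ, so V_mid = 15.8 × 24.49/26.19 = 14.77 V.
Stage 2 is itself unloaded: V_out = V_mid × R4/(R3+R4) = 14.77 × 27.0/95.00 = 4.20 V.

V_out ≈ 4.20 V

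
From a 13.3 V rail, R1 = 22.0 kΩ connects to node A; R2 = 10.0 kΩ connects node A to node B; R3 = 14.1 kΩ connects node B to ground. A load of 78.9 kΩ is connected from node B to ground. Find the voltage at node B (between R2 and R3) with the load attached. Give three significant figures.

V ≈ 3.62 V

At node B, R3 is in parallel with the load: R3‖R_L = 11.96 kΩ.
Below node A the resistance is R2 + (R3‖R_L) = 21.96 kΩ, so V_A = 13.3 × 21.96/43.96 = 6.644 V.
Then V_B = V_A × (R3‖R_L)/(R2 + R3‖R_L) = 6.644 × 11.96/21.96 = 3.62 V.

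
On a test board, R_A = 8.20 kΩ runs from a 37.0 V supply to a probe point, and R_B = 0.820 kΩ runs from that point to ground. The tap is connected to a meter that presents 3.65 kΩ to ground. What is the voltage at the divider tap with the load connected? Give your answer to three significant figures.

The load sits in parallel with R_B: R_B‖R_L = (820 × 3650) / (820 + 3650) = 669.6 Ω.
V_out = 37.0 × 669.6 / (8200 + 669.6) = 37.0 × 669.6/8870 = 2.79 V.
(Unloaded it would have been 3.36 V.)

V_out ≈ 2.79 V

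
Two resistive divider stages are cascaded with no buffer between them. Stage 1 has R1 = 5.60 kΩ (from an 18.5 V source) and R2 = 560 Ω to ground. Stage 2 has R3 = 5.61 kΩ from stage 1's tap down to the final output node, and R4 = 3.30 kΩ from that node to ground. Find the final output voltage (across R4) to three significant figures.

V_out ≈ 0.589 V

Stage 2 presents R3+R4 = 8910 Ω as a load on stage 1's tap.
Stage 1's lower leg becomes R2‖(R3+R4) = 526.9 Ω, so V_mid = 18.5 × 526.9/6127 = 1.591 V.
Stage 2 is itself unloaded: V_out = V_mid × R4/(R3+R4) = 1.591 × 3300/8910 = 0.589 V.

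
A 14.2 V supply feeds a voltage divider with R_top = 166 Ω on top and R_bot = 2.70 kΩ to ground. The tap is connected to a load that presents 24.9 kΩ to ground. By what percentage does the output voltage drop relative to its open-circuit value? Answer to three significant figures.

The divider's output (Thévenin) resistance is R_top‖R_bot = 156.4 Ω.
Fractional drop under load = R_th/(R_th + R_L) = 156.4 / (156.4 + 24900) = 0.006241.
So the output falls by 0.624 %.

0.624 %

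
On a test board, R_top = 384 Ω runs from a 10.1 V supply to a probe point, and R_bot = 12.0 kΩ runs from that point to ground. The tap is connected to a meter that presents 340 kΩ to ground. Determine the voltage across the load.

The load sits in parallel with R_bot: R_bot‖R_L = (12000 × 340000) / (12000 + 340000) = 11590 Ω.
V_out = 10.1 × 11590 / (384 + 11590) = 10.1 × 11590/11970 = 9.78 V.
(Unloaded it would have been 9.79 V.)

V_out ≈ 9.78 V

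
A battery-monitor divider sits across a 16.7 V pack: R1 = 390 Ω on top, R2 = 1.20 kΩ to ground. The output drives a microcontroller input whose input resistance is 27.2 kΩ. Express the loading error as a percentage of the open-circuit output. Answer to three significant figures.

1.07 %

The divider's output (Thévenin) resistance is R1‖R2 = 294.3 Ω.
Fractional drop under load = R_th/(R_th + R_L) = 294.3 / (294.3 + 27200) = 0.01071.
So the output falls by 1.07 %.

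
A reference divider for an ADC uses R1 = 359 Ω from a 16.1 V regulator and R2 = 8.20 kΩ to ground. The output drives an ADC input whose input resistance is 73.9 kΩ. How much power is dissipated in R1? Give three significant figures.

P ≈ 1.55 mW

Total resistance from the source is R1 + (R2‖R_L) = 7740 Ω, so I = 16.1/7740 Ω = 2.080 mA.
P = I²·R1 = (2.080 mA)² × 359 Ω = 1.55 mW.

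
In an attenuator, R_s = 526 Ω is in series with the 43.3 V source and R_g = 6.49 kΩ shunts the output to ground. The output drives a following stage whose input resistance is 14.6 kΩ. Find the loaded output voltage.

The load sits in parallel with R_g: R_g‖R_L = (6490 × 14600) / (6490 + 14600) = 4493 Ω.
V_out = 43.3 × 4493 / (526 + 4493) = 43.3 × 4493/5019 = 38.8 V.

V_out ≈ 38.8 V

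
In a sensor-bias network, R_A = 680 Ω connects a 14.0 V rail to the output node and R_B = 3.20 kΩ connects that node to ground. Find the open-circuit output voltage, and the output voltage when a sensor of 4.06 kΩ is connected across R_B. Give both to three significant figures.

Open-circuit: V = 14.0 × 3200/(680 + 3200) = 11.5 V.
With the load, R_B becomes R_B‖R_L = 1790 Ω, so V = 14.0 × 1790/2470 = 10.1 V.

Unloaded: 11.5 V; loaded: 10.1 V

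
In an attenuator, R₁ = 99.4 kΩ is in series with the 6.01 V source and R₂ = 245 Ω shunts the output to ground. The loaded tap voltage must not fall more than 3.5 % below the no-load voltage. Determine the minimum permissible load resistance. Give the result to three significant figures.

R_L(min) ≈ 6.74 kΩ

Output resistance R_th = R₁‖R₂ = (99400 × 245)/99640 = 244.4 Ω.
The fractional drop is R_th/(R_th + R_L); requiring this ≤ 0.0350 gives R_L ≥ R_th(1/0.0350 − 1) = 244.4 × 27.57 = 6.74 kΩ.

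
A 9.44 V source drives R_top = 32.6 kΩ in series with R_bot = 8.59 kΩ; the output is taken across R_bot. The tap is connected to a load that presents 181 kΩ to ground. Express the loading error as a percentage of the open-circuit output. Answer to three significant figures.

3.62 %

The divider's output (Thévenin) resistance is R_top‖R_bot = 6.799 kΩ.
Fractional drop under load = R_th/(R_th + R_L) = 6.799 / (6.799 + 181) = 0.03620.
So the output falls by 3.62 %.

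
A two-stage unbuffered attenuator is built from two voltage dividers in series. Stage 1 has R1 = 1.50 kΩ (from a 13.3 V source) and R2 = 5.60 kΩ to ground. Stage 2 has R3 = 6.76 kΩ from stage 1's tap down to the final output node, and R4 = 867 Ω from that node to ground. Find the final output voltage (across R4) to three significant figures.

V_out ≈ 1.03 V

Stage 2 presents R3+R4 = 7627 Ω as a load on stage 1's tap.
Stage 1's lower leg becomes R2‖(R3+R4) = 3229 Ω, so V_mid = 13.3 × 3229/4729 = 9.081 V.
Stage 2 is itself unloaded: V_out = V_mid × R4/(R3+R4) = 9.081 × 867/7627 = 1.03 V.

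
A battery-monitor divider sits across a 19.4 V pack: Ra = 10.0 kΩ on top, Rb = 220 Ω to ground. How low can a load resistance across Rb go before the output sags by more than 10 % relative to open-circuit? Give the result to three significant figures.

R_L(min) ≈ 1.94 kΩ

Output resistance R_th = Ra‖Rb = (10000 × 220)/10220 = 215.3 Ω.
The fractional drop is R_th/(R_th + R_L); requiring this ≤ 0.100 gives R_L ≥ R_th(1/0.100 − 1) = 215.3 × 9.000 = 1.94 kΩ.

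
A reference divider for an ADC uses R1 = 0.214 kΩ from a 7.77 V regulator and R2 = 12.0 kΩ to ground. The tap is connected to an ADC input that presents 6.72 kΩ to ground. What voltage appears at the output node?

V_out ≈ 7.40 V

The load sits in parallel with R2: R2‖R_L = (12000 × 6720) / (12000 + 6720) = 4308 Ω.
V_out = 7.77 × 4308 / (214 + 4308) = 7.77 × 4308/4522 = 7.40 V.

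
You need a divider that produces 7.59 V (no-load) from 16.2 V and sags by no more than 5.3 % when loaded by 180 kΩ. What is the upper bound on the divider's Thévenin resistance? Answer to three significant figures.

R_th ≤ 10.1 kΩ

Loading drop = R_th/(R_th + R_L) ≤ 0.0530, so R_th ≤ R_L · ε/(1−ε) = 180 kΩ × 0.0530/0.9470 = 10.1 kΩ.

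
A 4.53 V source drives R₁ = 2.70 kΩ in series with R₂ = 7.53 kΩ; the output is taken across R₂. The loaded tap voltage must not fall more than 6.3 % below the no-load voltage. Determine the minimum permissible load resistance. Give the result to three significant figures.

R_L(min) ≈ 29.6 kΩ

Output resistance R_th = R₁‖R₂ = (2.70 × 7.53)/10.23 = 1.987 kΩ.
The fractional drop is R_th/(R_th + R_L); requiring this ≤ 0.0630 gives R_L ≥ R_th(1/0.0630 − 1) = 1.987 × 14.87 = 29.6 kΩ.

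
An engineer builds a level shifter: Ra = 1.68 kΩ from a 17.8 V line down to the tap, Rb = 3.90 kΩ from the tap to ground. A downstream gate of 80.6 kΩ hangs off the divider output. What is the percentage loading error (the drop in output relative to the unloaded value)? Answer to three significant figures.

1.44 %

The divider's output (Thévenin) resistance is Ra‖Rb = 1.174 kΩ.
Fractional drop under load = R_th/(R_th + R_L) = 1.174 / (1.174 + 80.6) = 0.01436.
So the output falls by 1.44 %.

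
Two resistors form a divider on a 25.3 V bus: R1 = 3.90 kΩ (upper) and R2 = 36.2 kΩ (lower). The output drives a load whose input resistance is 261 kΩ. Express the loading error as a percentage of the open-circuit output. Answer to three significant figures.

The divider's output (Thévenin) resistance is R1‖R2 = 3.521 kΩ.
Fractional drop under load = R_th/(R_th + R_L) = 3.521 / (3.521 + 261) = 0.01331.
So the output falls by 1.33 %.

1.33 %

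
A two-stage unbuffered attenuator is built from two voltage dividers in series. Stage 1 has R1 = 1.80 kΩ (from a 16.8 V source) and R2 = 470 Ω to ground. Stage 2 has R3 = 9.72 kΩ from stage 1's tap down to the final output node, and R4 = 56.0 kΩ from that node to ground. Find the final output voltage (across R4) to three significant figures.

V_out ≈ 2.95 V

Stage 2 presents R3+R4 = 65720 Ω as a load on stage 1's tap.
Stage 1's lower leg becomes R2‖(R3+R4) = 466.7 Ω, so V_mid = 16.8 × 466.7/2267 = 3.459 V.
Stage 2 is itself unloaded: V_out = V_mid × R4/(R3+R4) = 3.459 × 56000/65720 = 2.95 V.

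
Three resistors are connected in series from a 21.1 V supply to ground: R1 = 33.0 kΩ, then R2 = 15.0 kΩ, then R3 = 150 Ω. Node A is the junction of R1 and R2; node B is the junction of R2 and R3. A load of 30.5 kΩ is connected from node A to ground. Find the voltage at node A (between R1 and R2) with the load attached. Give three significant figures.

Below node A the series string R2+R3 = 15150 Ω sits in parallel with the 30500 Ω load: 10120 Ω.
V_A = 21.1 × 10120/(33000 + 10120) = 4.95 V.

V ≈ 4.95 V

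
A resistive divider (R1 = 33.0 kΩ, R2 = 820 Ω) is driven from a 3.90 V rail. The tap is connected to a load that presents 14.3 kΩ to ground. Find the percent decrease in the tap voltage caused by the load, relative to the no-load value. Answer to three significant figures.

5.30 %

The divider's output (Thévenin) resistance is R1‖R2 = 800.1 Ω.
Fractional drop under load = R_th/(R_th + R_L) = 800.1 / (800.1 + 14300) = 0.05299.
So the output falls by 5.30 %.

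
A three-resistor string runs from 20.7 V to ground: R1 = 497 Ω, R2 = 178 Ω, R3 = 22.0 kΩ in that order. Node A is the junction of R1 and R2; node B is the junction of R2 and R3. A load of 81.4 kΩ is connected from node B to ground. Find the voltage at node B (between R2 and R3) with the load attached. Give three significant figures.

V ≈ 19.9 V

At node B, R3 is in parallel with the load: R3‖R_L = 17320 Ω.
Below node A the resistance is R2 + (R3‖R_L) = 17500 Ω, so V_A = 20.7 × 17500/17990 = 20.13 V.
Then V_B = V_A × (R3‖R_L)/(R2 + R3‖R_L) = 20.13 × 17320/17500 = 19.9 V.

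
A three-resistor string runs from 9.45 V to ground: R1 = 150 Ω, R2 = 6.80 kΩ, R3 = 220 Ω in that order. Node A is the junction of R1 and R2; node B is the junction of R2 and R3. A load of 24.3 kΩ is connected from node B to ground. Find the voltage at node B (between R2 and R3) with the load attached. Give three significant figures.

V ≈ 0.287 V

At node B, R3 is in parallel with the load: R3‖R_L = 218.0 Ω.
Below node A the resistance is R2 + (R3‖R_L) = 7018 Ω, so V_A = 9.45 × 7018/7168 = 9.252 V.
Then V_B = V_A × (R3‖R_L)/(R2 + R3‖R_L) = 9.252 × 218.0/7018 = 0.287 V.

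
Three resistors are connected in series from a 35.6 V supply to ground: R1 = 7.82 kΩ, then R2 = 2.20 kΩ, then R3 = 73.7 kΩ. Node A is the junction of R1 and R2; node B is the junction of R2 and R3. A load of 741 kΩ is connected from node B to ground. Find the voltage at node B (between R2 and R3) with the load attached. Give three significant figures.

V ≈ 31.0 V

At node B, R3 is in parallel with the load: R3‖R_L = 67.03 kΩ.
Below node A the resistance is R2 + (R3‖R_L) = 69.23 kΩ, so V_A = 35.6 × 69.23/77.05 = 31.99 V.
Then V_B = V_A × (R3‖R_L)/(R2 + R3‖R_L) = 31.99 × 67.03/69.23 = 31.0 V.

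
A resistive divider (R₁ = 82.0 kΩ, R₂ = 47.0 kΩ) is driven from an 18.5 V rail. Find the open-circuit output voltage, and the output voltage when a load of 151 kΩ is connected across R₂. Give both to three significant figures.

Open-circuit: V = 18.5 × 47.0/(82.0 + 47.0) = 6.74 V.
With the load, R₂ becomes R₂‖R_L = 35.84 kΩ, so V = 18.5 × 35.84/117.8 = 5.63 V.

Unloaded: 6.74 V; loaded: 5.63 V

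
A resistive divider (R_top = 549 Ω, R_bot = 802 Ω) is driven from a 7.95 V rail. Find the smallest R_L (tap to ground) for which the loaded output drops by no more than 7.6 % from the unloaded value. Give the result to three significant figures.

Output resistance R_th = R_top‖R_bot = (549 × 802)/1351 = 325.9 Ω.
The fractional drop is R_th/(R_th + R_L); requiring this ≤ 0.0760 gives R_L ≥ R_th(1/0.0760 − 1) = 325.9 × 12.16 = 3.96 kΩ.

R_L(min) ≈ 3.96 kΩ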